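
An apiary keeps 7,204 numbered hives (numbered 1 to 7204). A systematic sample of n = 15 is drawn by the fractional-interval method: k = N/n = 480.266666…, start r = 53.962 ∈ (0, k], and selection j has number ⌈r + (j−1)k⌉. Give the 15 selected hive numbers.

j=1: r + 0k = 53.962 → ⌈·⌉ = 54
j=2: r + 1k = 534.228666… → ⌈·⌉ = 535
j=3: r + 2k = 1014.495333… → ⌈·⌉ = 1015
j=4: r + 3k = 1494.762 → ⌈·⌉ = 1495
j=5: r + 4k = 1975.028666… → ⌈·⌉ = 1976
j=6: r + 5k = 2455.295333… → ⌈·⌉ = 2456
j=7: r + 6k = 2935.562 → ⌈·⌉ = 2936
j=8: r + 7k = 3415.828666… → ⌈·⌉ = 3416
j=9: r + 8k = 3896.095333… → ⌈·⌉ = 3897
j=10: r + 9k = 4376.362 → ⌈·⌉ = 4377
j=11: r + 10k = 4856.628666… → ⌈·⌉ = 4857
j=12: r + 11k = 5336.895333… → ⌈·⌉ = 5337
j=13: r + 12k = 5817.162 → ⌈·⌉ = 5818
j=14: r + 13k = 6297.428666… → ⌈·⌉ = 6298
j=15: r + 14k = 6777.695333… → ⌈·⌉ = 6778

54, 535, 1015, 1495, 1976, 2456, 2936, 3416, 3897, 4377, 4857, 5337, 5818, 6298, 6778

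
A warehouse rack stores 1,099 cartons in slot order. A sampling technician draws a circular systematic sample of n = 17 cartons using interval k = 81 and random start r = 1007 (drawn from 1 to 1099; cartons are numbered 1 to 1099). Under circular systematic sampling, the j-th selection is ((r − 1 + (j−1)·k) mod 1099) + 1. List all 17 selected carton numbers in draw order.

1007, 1088, 70, 151, 232, 313, 394, 475, 556, 637, 718, 799, 880, 961, 1042, 24, 105

Selection 1: 1007
Selection 2: 1007 + 81 = 1088
Selection 3: 1088 + 81 = 1169 → 1169 − 1099 = 70
Selection 4: 70 + 81 = 151
Selection 5: 151 + 81 = 232
Selection 6: 232 + 81 = 313
Selection 7: 313 + 81 = 394
Selection 8: 394 + 81 = 475
Selection 9: 475 + 81 = 556
Selection 10: 556 + 81 = 637
Selection 11: 637 + 81 = 718
Selection 12: 718 + 81 = 799
Selection 13: 799 + 81 = 880
Selection 14: 880 + 81 = 961
Selection 15: 961 + 81 = 1042
Selection 16: 1042 + 81 = 1123 → 1123 − 1099 = 24
Selection 17: 24 + 81 = 105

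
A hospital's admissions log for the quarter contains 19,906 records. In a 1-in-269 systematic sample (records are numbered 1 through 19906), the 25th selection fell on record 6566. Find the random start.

110

k = 269
r = 6566 − (25−1)×269 = 6566 − 6456 = 110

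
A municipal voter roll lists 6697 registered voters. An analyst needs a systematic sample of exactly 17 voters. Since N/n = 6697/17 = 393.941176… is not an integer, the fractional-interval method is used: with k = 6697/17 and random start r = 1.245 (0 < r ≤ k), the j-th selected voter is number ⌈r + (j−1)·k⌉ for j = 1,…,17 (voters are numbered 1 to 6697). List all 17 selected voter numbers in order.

2, 396, 790, 1184, 1578, 1971, 2365, 2759, 3153, 3547, 3941, 4335, 4729, 5123, 5517, 5911, 6305

j=1: r + 0k = 1.245 → ⌈·⌉ = 2
j=2: r + 1k = 395.186176… → ⌈·⌉ = 396
j=3: r + 2k = 789.127352… → ⌈·⌉ = 790
j=4: r + 3k = 1183.068529… → ⌈·⌉ = 1184
j=5: r + 4k = 1577.009705… → ⌈·⌉ = 1578
j=6: r + 5k = 1970.950882… → ⌈·⌉ = 1971
j=7: r + 6k = 2364.892058… → ⌈·⌉ = 2365
j=8: r + 7k = 2758.833235… → ⌈·⌉ = 2759
j=9: r + 8k = 3152.774411… → ⌈·⌉ = 3153
j=10: r + 9k = 3546.715588… → ⌈·⌉ = 3547
j=11: r + 10k = 3940.656764… → ⌈·⌉ = 3941
j=12: r + 11k = 4334.597941… → ⌈·⌉ = 4335
j=13: r + 12k = 4728.539117… → ⌈·⌉ = 4729
j=14: r + 13k = 5122.480294… → ⌈·⌉ = 5123
j=15: r + 14k = 5516.421470… → ⌈·⌉ = 5517
j=16: r + 15k = 5910.362647… → ⌈·⌉ = 5911
j=17: r + 16k = 6304.303823… → ⌈·⌉ = 6305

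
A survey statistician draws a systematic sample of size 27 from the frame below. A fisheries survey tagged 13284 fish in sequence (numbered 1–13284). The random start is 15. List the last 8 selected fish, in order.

9363, 9855, 10347, 10839, 11331, 11823, 12315, 12807

k = N/n = 13284/27 = 492
20th selection = 15 + 19×492 = 9363
21st: 9363 + 492 = 9855
22nd: 9855 + 492 = 10347
23rd: 10347 + 492 = 10839
24th: 10839 + 492 = 11331
25th: 11331 + 492 = 11823
26th: 11823 + 492 = 12315
27th: 12315 + 492 = 12807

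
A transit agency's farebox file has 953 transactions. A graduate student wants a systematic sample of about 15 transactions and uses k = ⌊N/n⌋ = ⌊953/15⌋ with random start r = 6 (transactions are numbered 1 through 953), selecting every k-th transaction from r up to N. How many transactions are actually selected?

16

k = ⌊953/15⌋ = 63
Achieved size = ⌊(953 − 6)/63⌋ + 1 = ⌊947/63⌋ + 1 = 15 + 1 = 16
(last selection: 6 + 15×63 = 951 ≤ 953; next would be 1014 > 953)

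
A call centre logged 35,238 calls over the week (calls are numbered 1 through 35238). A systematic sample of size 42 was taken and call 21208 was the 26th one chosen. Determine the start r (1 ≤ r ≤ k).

k = 35238/42 = 839
r = 21208 − (26−1)×839 = 21208 − 20975 = 233

233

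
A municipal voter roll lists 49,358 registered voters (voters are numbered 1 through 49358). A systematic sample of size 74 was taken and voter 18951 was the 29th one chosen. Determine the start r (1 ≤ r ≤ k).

k = 49358/74 = 667
r = 18951 − (29−1)×667 = 18951 − 18676 = 275

275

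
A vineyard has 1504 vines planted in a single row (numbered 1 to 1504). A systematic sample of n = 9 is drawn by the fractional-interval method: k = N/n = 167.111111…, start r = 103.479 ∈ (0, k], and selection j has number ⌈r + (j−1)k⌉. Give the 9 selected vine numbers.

104, 271, 438, 605, 772, 940, 1107, 1274, 1441

j=1: r + 0k = 103.479 → ⌈·⌉ = 104
j=2: r + 1k = 270.590111… → ⌈·⌉ = 271
j=3: r + 2k = 437.701222… → ⌈·⌉ = 438
j=4: r + 3k = 604.812333… → ⌈·⌉ = 605
j=5: r + 4k = 771.923444… → ⌈·⌉ = 772
j=6: r + 5k = 939.034555… → ⌈·⌉ = 940
j=7: r + 6k = 1106.145666… → ⌈·⌉ = 1107
j=8: r + 7k = 1273.256777… → ⌈·⌉ = 1274
j=9: r + 8k = 1440.367888… → ⌈·⌉ = 1441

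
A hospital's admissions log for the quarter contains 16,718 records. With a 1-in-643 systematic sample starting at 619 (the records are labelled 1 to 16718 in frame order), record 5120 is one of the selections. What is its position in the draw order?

8

k = 643
position = (5120 − 619)/643 + 1 = 4501/643 + 1 = 7 + 1 = 8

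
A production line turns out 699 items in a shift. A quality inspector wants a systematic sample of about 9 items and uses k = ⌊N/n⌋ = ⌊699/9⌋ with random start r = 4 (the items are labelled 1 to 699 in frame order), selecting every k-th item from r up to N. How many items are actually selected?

k = ⌊699/9⌋ = 77
Achieved size = ⌊(699 − 4)/77⌋ + 1 = ⌊695/77⌋ + 1 = 9 + 1 = 10
(last selection: 4 + 9×77 = 697 ≤ 699; next would be 774 > 699)

10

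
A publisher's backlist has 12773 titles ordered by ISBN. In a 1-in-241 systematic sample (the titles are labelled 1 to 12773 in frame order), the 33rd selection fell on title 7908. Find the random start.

196

k = 241
r = 7908 − (33−1)×241 = 7908 − 7712 = 196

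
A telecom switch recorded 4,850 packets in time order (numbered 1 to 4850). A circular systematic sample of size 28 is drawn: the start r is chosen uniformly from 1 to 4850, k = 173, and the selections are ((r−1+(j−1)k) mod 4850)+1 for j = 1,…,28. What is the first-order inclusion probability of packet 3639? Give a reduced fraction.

For each position j, as r ranges over 1…4850 the j-th selection hits every packet exactly once, so packet 3639 is selected for exactly 28 of the 4850 starts.
Inclusion probability = 28/4850 = 14/2425.

14/2425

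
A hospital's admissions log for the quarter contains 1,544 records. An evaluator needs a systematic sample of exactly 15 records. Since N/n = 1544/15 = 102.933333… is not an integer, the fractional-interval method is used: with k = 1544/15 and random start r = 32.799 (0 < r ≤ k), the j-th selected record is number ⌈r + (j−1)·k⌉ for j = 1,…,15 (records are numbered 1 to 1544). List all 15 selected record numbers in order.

33, 136, 239, 342, 445, 548, 651, 754, 857, 960, 1063, 1166, 1268, 1371, 1474

j=1: r + 0k = 32.799 → ⌈·⌉ = 33
j=2: r + 1k = 135.732333… → ⌈·⌉ = 136
j=3: r + 2k = 238.665666… → ⌈·⌉ = 239
j=4: r + 3k = 341.599 → ⌈·⌉ = 342
j=5: r + 4k = 444.532333… → ⌈·⌉ = 445
j=6: r + 5k = 547.465666… → ⌈·⌉ = 548
j=7: r + 6k = 650.399 → ⌈·⌉ = 651
j=8: r + 7k = 753.332333… → ⌈·⌉ = 754
j=9: r + 8k = 856.265666… → ⌈·⌉ = 857
j=10: r + 9k = 959.199 → ⌈·⌉ = 960
j=11: r + 10k = 1062.132333… → ⌈·⌉ = 1063
j=12: r + 11k = 1165.065666… → ⌈·⌉ = 1166
j=13: r + 12k = 1267.999 → ⌈·⌉ = 1268
j=14: r + 13k = 1370.932333… → ⌈·⌉ = 1371
j=15: r + 14k = 1473.865666… → ⌈·⌉ = 1474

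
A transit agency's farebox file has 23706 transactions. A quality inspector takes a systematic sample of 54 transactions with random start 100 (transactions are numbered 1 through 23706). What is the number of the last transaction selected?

23367

k = 23706/54 = 439
54th selection = r + (54−1)·k = 100 + 53×439 = 100 + 23267 = 23367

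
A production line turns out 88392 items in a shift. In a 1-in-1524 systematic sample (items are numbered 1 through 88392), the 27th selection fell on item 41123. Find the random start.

k = 1524
r = 41123 − (27−1)×1524 = 41123 − 39624 = 1499

1499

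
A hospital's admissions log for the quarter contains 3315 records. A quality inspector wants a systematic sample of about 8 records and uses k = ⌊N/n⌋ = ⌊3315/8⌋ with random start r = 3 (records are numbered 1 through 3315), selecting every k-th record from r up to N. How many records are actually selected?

k = ⌊3315/8⌋ = 414
Achieved size = ⌊(3315 − 3)/414⌋ + 1 = ⌊3312/414⌋ + 1 = 8 + 1 = 9
(last selection: 3 + 8×414 = 3315 ≤ 3315; next would be 3729 > 3315)

9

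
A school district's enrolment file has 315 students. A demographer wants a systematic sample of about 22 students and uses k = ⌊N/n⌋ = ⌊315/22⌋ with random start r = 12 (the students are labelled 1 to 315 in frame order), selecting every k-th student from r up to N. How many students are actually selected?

k = ⌊315/22⌋ = 14
Achieved size = ⌊(315 − 12)/14⌋ + 1 = ⌊303/14⌋ + 1 = 21 + 1 = 22
(last selection: 12 + 21×14 = 306 ≤ 315; next would be 320 > 315)

22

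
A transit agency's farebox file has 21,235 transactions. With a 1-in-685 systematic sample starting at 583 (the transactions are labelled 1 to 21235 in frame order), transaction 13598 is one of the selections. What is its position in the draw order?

20

k = 685
position = (13598 − 583)/685 + 1 = 13015/685 + 1 = 19 + 1 = 20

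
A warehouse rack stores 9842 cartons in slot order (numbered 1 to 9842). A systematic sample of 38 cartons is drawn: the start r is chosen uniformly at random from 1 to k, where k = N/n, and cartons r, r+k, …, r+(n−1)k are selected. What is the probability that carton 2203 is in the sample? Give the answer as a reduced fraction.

1/259

k = 9842/38 = 259.
Carton 2203 is selected iff r ≡ 2203 (mod 259); exactly one such r in {1,…,259}.
Inclusion probability = 1/259.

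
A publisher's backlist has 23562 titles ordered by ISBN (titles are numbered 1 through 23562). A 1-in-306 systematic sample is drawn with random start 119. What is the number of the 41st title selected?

12359

k = 306
41st selection = r + (41−1)·k = 119 + 40×306 = 119 + 12240 = 12359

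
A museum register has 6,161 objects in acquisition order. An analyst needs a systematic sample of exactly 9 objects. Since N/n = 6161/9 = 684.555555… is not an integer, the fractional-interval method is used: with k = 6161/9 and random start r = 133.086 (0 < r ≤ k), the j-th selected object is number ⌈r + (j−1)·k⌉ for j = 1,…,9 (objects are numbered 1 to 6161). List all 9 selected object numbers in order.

j=1: r + 0k = 133.086 → ⌈·⌉ = 134
j=2: r + 1k = 817.641555… → ⌈·⌉ = 818
j=3: r + 2k = 1502.197111… → ⌈·⌉ = 1503
j=4: r + 3k = 2186.752666… → ⌈·⌉ = 2187
j=5: r + 4k = 2871.308222… → ⌈·⌉ = 2872
j=6: r + 5k = 3555.863777… → ⌈·⌉ = 3556
j=7: r + 6k = 4240.419333… → ⌈·⌉ = 4241
j=8: r + 7k = 4924.974888… → ⌈·⌉ = 4925
j=9: r + 8k = 5609.530444… → ⌈·⌉ = 5610

134, 818, 1503, 2187, 2872, 3556, 4241, 4925, 5610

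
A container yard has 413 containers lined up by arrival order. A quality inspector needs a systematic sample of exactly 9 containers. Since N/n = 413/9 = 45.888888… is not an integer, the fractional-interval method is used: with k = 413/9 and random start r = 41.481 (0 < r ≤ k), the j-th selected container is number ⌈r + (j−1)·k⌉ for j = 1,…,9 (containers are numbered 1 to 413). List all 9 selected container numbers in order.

j=1: r + 0k = 41.481 → ⌈·⌉ = 42
j=2: r + 1k = 87.369888… → ⌈·⌉ = 88
j=3: r + 2k = 133.258777… → ⌈·⌉ = 134
j=4: r + 3k = 179.147666… → ⌈·⌉ = 180
j=5: r + 4k = 225.036555… → ⌈·⌉ = 226
j=6: r + 5k = 270.925444… → ⌈·⌉ = 271
j=7: r + 6k = 316.814333… → ⌈·⌉ = 317
j=8: r + 7k = 362.703222… → ⌈·⌉ = 363
j=9: r + 8k = 408.592111… → ⌈·⌉ = 409

42, 88, 134, 180, 226, 271, 317, 363, 409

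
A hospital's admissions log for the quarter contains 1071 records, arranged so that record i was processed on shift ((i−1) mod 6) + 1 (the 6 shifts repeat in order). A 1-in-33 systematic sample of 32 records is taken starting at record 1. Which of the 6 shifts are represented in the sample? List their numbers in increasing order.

1, 4

Consecutive selections differ by k = 33, so their shift numbers differ by 33 mod 6 = 3.
gcd(33, 6) = 3, so the sample visits 6/3 = 2 distinct residues mod 6.
Start 1 is shift 1; the shifts hit are 1, 4.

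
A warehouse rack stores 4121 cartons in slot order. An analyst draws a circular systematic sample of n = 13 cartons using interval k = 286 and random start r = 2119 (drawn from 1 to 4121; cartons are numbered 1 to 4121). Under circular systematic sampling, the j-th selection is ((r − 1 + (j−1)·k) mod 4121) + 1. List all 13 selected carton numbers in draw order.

Selection 1: 2119
Selection 2: 2119 + 286 = 2405
Selection 3: 2405 + 286 = 2691
Selection 4: 2691 + 286 = 2977
Selection 5: 2977 + 286 = 3263
Selection 6: 3263 + 286 = 3549
Selection 7: 3549 + 286 = 3835
Selection 8: 3835 + 286 = 4121
Selection 9: 4121 + 286 = 4407 → 4407 − 4121 = 286
Selection 10: 286 + 286 = 572
Selection 11: 572 + 286 = 858
Selection 12: 858 + 286 = 1144
Selection 13: 1144 + 286 = 1430

2119, 2405, 2691, 2977, 3263, 3549, 3835, 4121, 286, 572, 858, 1144, 1430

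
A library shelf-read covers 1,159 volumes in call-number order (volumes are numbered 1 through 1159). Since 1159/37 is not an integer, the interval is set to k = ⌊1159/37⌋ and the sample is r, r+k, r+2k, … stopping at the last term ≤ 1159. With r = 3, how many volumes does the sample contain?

k = ⌊1159/37⌋ = 31
Achieved size = ⌊(1159 − 3)/31⌋ + 1 = ⌊1156/31⌋ + 1 = 37 + 1 = 38
(last selection: 3 + 37×31 = 1150 ≤ 1159; next would be 1181 > 1159)

38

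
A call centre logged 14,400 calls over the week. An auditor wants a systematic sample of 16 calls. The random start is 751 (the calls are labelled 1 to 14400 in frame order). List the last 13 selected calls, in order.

k = N/n = 14400/16 = 900
4th selection = 751 + 3×900 = 3451
5th: 3451 + 900 = 4351
6th: 4351 + 900 = 5251
7th: 5251 + 900 = 6151
8th: 6151 + 900 = 7051
9th: 7051 + 900 = 7951
10th: 7951 + 900 = 8851
11th: 8851 + 900 = 9751
12th: 9751 + 900 = 10651
13th: 10651 + 900 = 11551
14th: 11551 + 900 = 12451
15th: 12451 + 900 = 13351
16th: 13351 + 900 = 14251

3451, 4351, 5251, 6151, 7051, 7951, 8851, 9751, 10651, 11551, 12451, 13351, 14251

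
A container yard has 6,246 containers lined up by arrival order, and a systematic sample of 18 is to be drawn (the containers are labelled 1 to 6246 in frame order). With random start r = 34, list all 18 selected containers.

34, 381, 728, 1075, 1422, 1769, 2116, 2463, 2810, 3157, 3504, 3851, 4198, 4545, 4892, 5239, 5586, 5933

k = N/n = 6246/18 = 347
container 1: 34
container 2: 34 + 347 = 381
container 3: 381 + 347 = 728
container 4: 728 + 347 = 1075
container 5: 1075 + 347 = 1422
container 6: 1422 + 347 = 1769
container 7: 1769 + 347 = 2116
container 8: 2116 + 347 = 2463
container 9: 2463 + 347 = 2810
container 10: 2810 + 347 = 3157
container 11: 3157 + 347 = 3504
container 12: 3504 + 347 = 3851
container 13: 3851 + 347 = 4198
container 14: 4198 + 347 = 4545
container 15: 4545 + 347 = 4892
container 16: 4892 + 347 = 5239
container 17: 5239 + 347 = 5586
container 18: 5586 + 347 = 5933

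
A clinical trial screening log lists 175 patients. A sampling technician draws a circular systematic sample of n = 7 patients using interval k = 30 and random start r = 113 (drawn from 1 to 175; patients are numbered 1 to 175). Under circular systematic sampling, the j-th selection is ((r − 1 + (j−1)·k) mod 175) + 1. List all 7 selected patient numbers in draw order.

113, 143, 173, 28, 58, 88, 118

Selection 1: 113
Selection 2: 113 + 30 = 143
Selection 3: 143 + 30 = 173
Selection 4: 173 + 30 = 203 → 203 − 175 = 28
Selection 5: 28 + 30 = 58
Selection 6: 58 + 30 = 88
Selection 7: 88 + 30 = 118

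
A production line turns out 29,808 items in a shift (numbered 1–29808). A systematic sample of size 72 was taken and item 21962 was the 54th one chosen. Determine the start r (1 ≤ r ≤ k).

k = 29808/72 = 414
r = 21962 − (54−1)×414 = 21962 − 21942 = 20

20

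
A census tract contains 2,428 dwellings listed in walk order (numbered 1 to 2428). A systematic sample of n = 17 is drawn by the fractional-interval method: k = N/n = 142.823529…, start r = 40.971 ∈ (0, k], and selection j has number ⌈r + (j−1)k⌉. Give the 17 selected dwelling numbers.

j=1: r + 0k = 40.971 → ⌈·⌉ = 41
j=2: r + 1k = 183.794529… → ⌈·⌉ = 184
j=3: r + 2k = 326.618058… → ⌈·⌉ = 327
j=4: r + 3k = 469.441588… → ⌈·⌉ = 470
j=5: r + 4k = 612.265117… → ⌈·⌉ = 613
j=6: r + 5k = 755.088647… → ⌈·⌉ = 756
j=7: r + 6k = 897.912176… → ⌈·⌉ = 898
j=8: r + 7k = 1040.735705… → ⌈·⌉ = 1041
j=9: r + 8k = 1183.559235… → ⌈·⌉ = 1184
j=10: r + 9k = 1326.382764… → ⌈·⌉ = 1327
j=11: r + 10k = 1469.206294… → ⌈·⌉ = 1470
j=12: r + 11k = 1612.029823… → ⌈·⌉ = 1613
j=13: r + 12k = 1754.853352… → ⌈·⌉ = 1755
j=14: r + 13k = 1897.676882… → ⌈·⌉ = 1898
j=15: r + 14k = 2040.500411… → ⌈·⌉ = 2041
j=16: r + 15k = 2183.323941… → ⌈·⌉ = 2184
j=17: r + 16k = 2326.147470… → ⌈·⌉ = 2327

41, 184, 327, 470, 613, 756, 898, 1041, 1184, 1327, 1470, 1613, 1755, 1898, 2041, 2184, 2327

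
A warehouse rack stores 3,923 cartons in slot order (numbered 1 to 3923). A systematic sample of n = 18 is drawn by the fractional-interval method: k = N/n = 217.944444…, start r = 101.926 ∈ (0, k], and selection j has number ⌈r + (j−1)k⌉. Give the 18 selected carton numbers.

102, 320, 538, 756, 974, 1192, 1410, 1628, 1846, 2064, 2282, 2500, 2718, 2936, 3154, 3372, 3590, 3807

j=1: r + 0k = 101.926 → ⌈·⌉ = 102
j=2: r + 1k = 319.870444… → ⌈·⌉ = 320
j=3: r + 2k = 537.814888… → ⌈·⌉ = 538
j=4: r + 3k = 755.759333… → ⌈·⌉ = 756
j=5: r + 4k = 973.703777… → ⌈·⌉ = 974
j=6: r + 5k = 1191.648222… → ⌈·⌉ = 1192
j=7: r + 6k = 1409.592666… → ⌈·⌉ = 1410
j=8: r + 7k = 1627.537111… → ⌈·⌉ = 1628
j=9: r + 8k = 1845.481555… → ⌈·⌉ = 1846
j=10: r + 9k = 2063.426 → ⌈·⌉ = 2064
j=11: r + 10k = 2281.370444… → ⌈·⌉ = 2282
j=12: r + 11k = 2499.314888… → ⌈·⌉ = 2500
j=13: r + 12k = 2717.259333… → ⌈·⌉ = 2718
j=14: r + 13k = 2935.203777… → ⌈·⌉ = 2936
j=15: r + 14k = 3153.148222… → ⌈·⌉ = 3154
j=16: r + 15k = 3371.092666… → ⌈·⌉ = 3372
j=17: r + 16k = 3589.037111… → ⌈·⌉ = 3590
j=18: r + 17k = 3806.981555… → ⌈·⌉ = 3807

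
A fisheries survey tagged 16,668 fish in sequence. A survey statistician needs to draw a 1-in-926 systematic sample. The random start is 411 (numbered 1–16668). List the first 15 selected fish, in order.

411, 1337, 2263, 3189, 4115, 5041, 5967, 6893, 7819, 8745, 9671, 10597, 11523, 12449, 13375

fish 1: 411
fish 2: 411 + 926 = 1337
fish 3: 1337 + 926 = 2263
fish 4: 2263 + 926 = 3189
fish 5: 3189 + 926 = 4115
fish 6: 4115 + 926 = 5041
fish 7: 5041 + 926 = 5967
fish 8: 5967 + 926 = 6893
fish 9: 6893 + 926 = 7819
fish 10: 7819 + 926 = 8745
fish 11: 8745 + 926 = 9671
fish 12: 9671 + 926 = 10597
fish 13: 10597 + 926 = 11523
fish 14: 11523 + 926 = 12449
fish 15: 12449 + 926 = 13375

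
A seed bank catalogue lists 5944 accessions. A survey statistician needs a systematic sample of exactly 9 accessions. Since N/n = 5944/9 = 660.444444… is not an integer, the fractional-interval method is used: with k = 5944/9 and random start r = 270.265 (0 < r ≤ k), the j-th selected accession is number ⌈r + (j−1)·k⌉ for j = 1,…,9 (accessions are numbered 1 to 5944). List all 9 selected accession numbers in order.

j=1: r + 0k = 270.265 → ⌈·⌉ = 271
j=2: r + 1k = 930.709444… → ⌈·⌉ = 931
j=3: r + 2k = 1591.153888… → ⌈·⌉ = 1592
j=4: r + 3k = 2251.598333… → ⌈·⌉ = 2252
j=5: r + 4k = 2912.042777… → ⌈·⌉ = 2913
j=6: r + 5k = 3572.487222… → ⌈·⌉ = 3573
j=7: r + 6k = 4232.931666… → ⌈·⌉ = 4233
j=8: r + 7k = 4893.376111… → ⌈·⌉ = 4894
j=9: r + 8k = 5553.820555… → ⌈·⌉ = 5554

271, 931, 1592, 2252, 2913, 3573, 4233, 4894, 5554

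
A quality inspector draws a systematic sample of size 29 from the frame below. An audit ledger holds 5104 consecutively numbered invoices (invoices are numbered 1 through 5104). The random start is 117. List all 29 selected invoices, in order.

117, 293, 469, 645, 821, 997, 1173, 1349, 1525, 1701, 1877, 2053, 2229, 2405, 2581, 2757, 2933, 3109, 3285, 3461, 3637, 3813, 3989, 4165, 4341, 4517, 4693, 4869, 5045

k = N/n = 5104/29 = 176
invoice 1: 117
invoice 2: 117 + 176 = 293
invoice 3: 293 + 176 = 469
invoice 4: 469 + 176 = 645
invoice 5: 645 + 176 = 821
invoice 6: 821 + 176 = 997
invoice 7: 997 + 176 = 1173
invoice 8: 1173 + 176 = 1349
invoice 9: 1349 + 176 = 1525
invoice 10: 1525 + 176 = 1701
invoice 11: 1701 + 176 = 1877
invoice 12: 1877 + 176 = 2053
invoice 13: 2053 + 176 = 2229
invoice 14: 2229 + 176 = 2405
invoice 15: 2405 + 176 = 2581
invoice 16: 2581 + 176 = 2757
invoice 17: 2757 + 176 = 2933
invoice 18: 2933 + 176 = 3109
invoice 19: 3109 + 176 = 3285
invoice 20: 3285 + 176 = 3461
invoice 21: 3461 + 176 = 3637
invoice 22: 3637 + 176 = 3813
invoice 23: 3813 + 176 = 3989
invoice 24: 3989 + 176 = 4165
invoice 25: 4165 + 176 = 4341
invoice 26: 4341 + 176 = 4517
invoice 27: 4517 + 176 = 4693
invoice 28: 4693 + 176 = 4869
invoice 29: 4869 + 176 = 5045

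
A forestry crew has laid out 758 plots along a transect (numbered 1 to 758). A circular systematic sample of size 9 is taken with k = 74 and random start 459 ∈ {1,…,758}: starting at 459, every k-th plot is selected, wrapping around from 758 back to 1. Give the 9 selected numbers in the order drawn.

459, 533, 607, 681, 755, 71, 145, 219, 293

Selection 1: 459
Selection 2: 459 + 74 = 533
Selection 3: 533 + 74 = 607
Selection 4: 607 + 74 = 681
Selection 5: 681 + 74 = 755
Selection 6: 755 + 74 = 829 → 829 − 758 = 71
Selection 7: 71 + 74 = 145
Selection 8: 145 + 74 = 219
Selection 9: 219 + 74 = 293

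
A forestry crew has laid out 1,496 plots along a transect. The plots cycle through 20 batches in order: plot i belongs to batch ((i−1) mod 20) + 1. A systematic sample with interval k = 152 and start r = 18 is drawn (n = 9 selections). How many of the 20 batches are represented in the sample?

5

Consecutive selections differ by k = 152, so their batch numbers differ by 152 mod 20 = 12.
gcd(152, 20) = 4, so the sample visits 20/4 = 5 distinct residues mod 20.
Start 18 is batch 18; the batches hit are 2, 6, 10, 14, 18.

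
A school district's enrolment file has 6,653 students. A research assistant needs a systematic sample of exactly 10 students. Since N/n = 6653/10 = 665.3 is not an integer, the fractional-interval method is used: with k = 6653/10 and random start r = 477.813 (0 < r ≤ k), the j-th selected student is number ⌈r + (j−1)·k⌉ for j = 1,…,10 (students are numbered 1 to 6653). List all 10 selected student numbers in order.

478, 1144, 1809, 2474, 3140, 3805, 4470, 5135, 5801, 6466

j=1: r + 0k = 477.813 → ⌈·⌉ = 478
j=2: r + 1k = 1143.113 → ⌈·⌉ = 1144
j=3: r + 2k = 1808.413 → ⌈·⌉ = 1809
j=4: r + 3k = 2473.713 → ⌈·⌉ = 2474
j=5: r + 4k = 3139.013 → ⌈·⌉ = 3140
j=6: r + 5k = 3804.313 → ⌈·⌉ = 3805
j=7: r + 6k = 4469.613 → ⌈·⌉ = 4470
j=8: r + 7k = 5134.913 → ⌈·⌉ = 5135
j=9: r + 8k = 5800.213 → ⌈·⌉ = 5801
j=10: r + 9k = 6465.513 → ⌈·⌉ = 6466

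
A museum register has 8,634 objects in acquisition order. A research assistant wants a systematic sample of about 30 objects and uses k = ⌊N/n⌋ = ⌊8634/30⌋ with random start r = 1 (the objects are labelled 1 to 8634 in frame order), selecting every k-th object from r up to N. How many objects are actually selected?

k = ⌊8634/30⌋ = 287
Achieved size = ⌊(8634 − 1)/287⌋ + 1 = ⌊8633/287⌋ + 1 = 30 + 1 = 31
(last selection: 1 + 30×287 = 8611 ≤ 8634; next would be 8898 > 8634)

31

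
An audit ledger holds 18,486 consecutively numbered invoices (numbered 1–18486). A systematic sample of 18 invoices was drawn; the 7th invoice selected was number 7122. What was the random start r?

960

k = 18486/18 = 1027
r = 7122 − (7−1)×1027 = 7122 − 6162 = 960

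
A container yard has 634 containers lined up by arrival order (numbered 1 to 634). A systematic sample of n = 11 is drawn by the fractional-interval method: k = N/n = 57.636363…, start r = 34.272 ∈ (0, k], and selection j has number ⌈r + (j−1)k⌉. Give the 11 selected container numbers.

35, 92, 150, 208, 265, 323, 381, 438, 496, 553, 611

j=1: r + 0k = 34.272 → ⌈·⌉ = 35
j=2: r + 1k = 91.908363… → ⌈·⌉ = 92
j=3: r + 2k = 149.544727… → ⌈·⌉ = 150
j=4: r + 3k = 207.181090… → ⌈·⌉ = 208
j=5: r + 4k = 264.817454… → ⌈·⌉ = 265
j=6: r + 5k = 322.453818… → ⌈·⌉ = 323
j=7: r + 6k = 380.090181… → ⌈·⌉ = 381
j=8: r + 7k = 437.726545… → ⌈·⌉ = 438
j=9: r + 8k = 495.362909… → ⌈·⌉ = 496
j=10: r + 9k = 552.999272… → ⌈·⌉ = 553
j=11: r + 10k = 610.635636… → ⌈·⌉ = 611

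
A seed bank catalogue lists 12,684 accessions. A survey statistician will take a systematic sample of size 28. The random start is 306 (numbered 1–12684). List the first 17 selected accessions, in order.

k = N/n = 12684/28 = 453
accession 1: 306
accession 2: 306 + 453 = 759
accession 3: 759 + 453 = 1212
accession 4: 1212 + 453 = 1665
accession 5: 1665 + 453 = 2118
accession 6: 2118 + 453 = 2571
accession 7: 2571 + 453 = 3024
accession 8: 3024 + 453 = 3477
accession 9: 3477 + 453 = 3930
accession 10: 3930 + 453 = 4383
accession 11: 4383 + 453 = 4836
accession 12: 4836 + 453 = 5289
accession 13: 5289 + 453 = 5742
accession 14: 5742 + 453 = 6195
accession 15: 6195 + 453 = 6648
accession 16: 6648 + 453 = 7101
accession 17: 7101 + 453 = 7554

306, 759, 1212, 1665, 2118, 2571, 3024, 3477, 3930, 4383, 4836, 5289, 5742, 6195, 6648, 7101, 7554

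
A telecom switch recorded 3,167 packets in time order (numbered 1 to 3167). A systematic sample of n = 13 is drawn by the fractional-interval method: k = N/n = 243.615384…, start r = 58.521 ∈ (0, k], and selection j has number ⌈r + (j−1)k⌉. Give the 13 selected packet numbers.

59, 303, 546, 790, 1033, 1277, 1521, 1764, 2008, 2252, 2495, 2739, 2982

j=1: r + 0k = 58.521 → ⌈·⌉ = 59
j=2: r + 1k = 302.136384… → ⌈·⌉ = 303
j=3: r + 2k = 545.751769… → ⌈·⌉ = 546
j=4: r + 3k = 789.367153… → ⌈·⌉ = 790
j=5: r + 4k = 1032.982538… → ⌈·⌉ = 1033
j=6: r + 5k = 1276.597923… → ⌈·⌉ = 1277
j=7: r + 6k = 1520.213307… → ⌈·⌉ = 1521
j=8: r + 7k = 1763.828692… → ⌈·⌉ = 1764
j=9: r + 8k = 2007.444076… → ⌈·⌉ = 2008
j=10: r + 9k = 2251.059461… → ⌈·⌉ = 2252
j=11: r + 10k = 2494.674846… → ⌈·⌉ = 2495
j=12: r + 11k = 2738.290230… → ⌈·⌉ = 2739
j=13: r + 12k = 2981.905615… → ⌈·⌉ = 2982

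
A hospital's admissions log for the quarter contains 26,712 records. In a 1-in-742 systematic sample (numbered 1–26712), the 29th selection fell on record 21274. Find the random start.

k = 742
r = 21274 − (29−1)×742 = 21274 − 20776 = 498

498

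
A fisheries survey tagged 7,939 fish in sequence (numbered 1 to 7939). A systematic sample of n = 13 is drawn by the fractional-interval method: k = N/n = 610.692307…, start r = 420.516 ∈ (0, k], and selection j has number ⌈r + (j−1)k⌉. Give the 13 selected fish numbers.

421, 1032, 1642, 2253, 2864, 3474, 4085, 4696, 5307, 5917, 6528, 7139, 7749

j=1: r + 0k = 420.516 → ⌈·⌉ = 421
j=2: r + 1k = 1031.208307… → ⌈·⌉ = 1032
j=3: r + 2k = 1641.900615… → ⌈·⌉ = 1642
j=4: r + 3k = 2252.592923… → ⌈·⌉ = 2253
j=5: r + 4k = 2863.285230… → ⌈·⌉ = 2864
j=6: r + 5k = 3473.977538… → ⌈·⌉ = 3474
j=7: r + 6k = 4084.669846… → ⌈·⌉ = 4085
j=8: r + 7k = 4695.362153… → ⌈·⌉ = 4696
j=9: r + 8k = 5306.054461… → ⌈·⌉ = 5307
j=10: r + 9k = 5916.746769… → ⌈·⌉ = 5917
j=11: r + 10k = 6527.439076… → ⌈·⌉ = 6528
j=12: r + 11k = 7138.131384… → ⌈·⌉ = 7139
j=13: r + 12k = 7748.823692… → ⌈·⌉ = 7749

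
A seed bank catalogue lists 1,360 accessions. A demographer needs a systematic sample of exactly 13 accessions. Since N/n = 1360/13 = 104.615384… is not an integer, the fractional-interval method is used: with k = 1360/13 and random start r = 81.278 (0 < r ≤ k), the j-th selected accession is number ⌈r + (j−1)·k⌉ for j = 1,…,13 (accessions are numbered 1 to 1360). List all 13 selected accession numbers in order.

j=1: r + 0k = 81.278 → ⌈·⌉ = 82
j=2: r + 1k = 185.893384… → ⌈·⌉ = 186
j=3: r + 2k = 290.508769… → ⌈·⌉ = 291
j=4: r + 3k = 395.124153… → ⌈·⌉ = 396
j=5: r + 4k = 499.739538… → ⌈·⌉ = 500
j=6: r + 5k = 604.354923… → ⌈·⌉ = 605
j=7: r + 6k = 708.970307… → ⌈·⌉ = 709
j=8: r + 7k = 813.585692… → ⌈·⌉ = 814
j=9: r + 8k = 918.201076… → ⌈·⌉ = 919
j=10: r + 9k = 1022.816461… → ⌈·⌉ = 1023
j=11: r + 10k = 1127.431846… → ⌈·⌉ = 1128
j=12: r + 11k = 1232.047230… → ⌈·⌉ = 1233
j=13: r + 12k = 1336.662615… → ⌈·⌉ = 1337

82, 186, 291, 396, 500, 605, 709, 814, 919, 1023, 1128, 1233, 1337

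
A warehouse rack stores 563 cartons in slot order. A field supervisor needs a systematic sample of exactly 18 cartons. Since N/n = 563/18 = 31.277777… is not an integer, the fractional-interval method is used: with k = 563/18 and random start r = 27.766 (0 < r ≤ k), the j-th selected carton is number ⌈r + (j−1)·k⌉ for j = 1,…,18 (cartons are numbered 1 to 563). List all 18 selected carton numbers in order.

j=1: r + 0k = 27.766 → ⌈·⌉ = 28
j=2: r + 1k = 59.043777… → ⌈·⌉ = 60
j=3: r + 2k = 90.321555… → ⌈·⌉ = 91
j=4: r + 3k = 121.599333… → ⌈·⌉ = 122
j=5: r + 4k = 152.877111… → ⌈·⌉ = 153
j=6: r + 5k = 184.154888… → ⌈·⌉ = 185
j=7: r + 6k = 215.432666… → ⌈·⌉ = 216
j=8: r + 7k = 246.710444… → ⌈·⌉ = 247
j=9: r + 8k = 277.988222… → ⌈·⌉ = 278
j=10: r + 9k = 309.266 → ⌈·⌉ = 310
j=11: r + 10k = 340.543777… → ⌈·⌉ = 341
j=12: r + 11k = 371.821555… → ⌈·⌉ = 372
j=13: r + 12k = 403.099333… → ⌈·⌉ = 404
j=14: r + 13k = 434.377111… → ⌈·⌉ = 435
j=15: r + 14k = 465.654888… → ⌈·⌉ = 466
j=16: r + 15k = 496.932666… → ⌈·⌉ = 497
j=17: r + 16k = 528.210444… → ⌈·⌉ = 529
j=18: r + 17k = 559.488222… → ⌈·⌉ = 560

28, 60, 91, 122, 153, 185, 216, 247, 278, 310, 341, 372, 404, 435, 466, 497, 529, 560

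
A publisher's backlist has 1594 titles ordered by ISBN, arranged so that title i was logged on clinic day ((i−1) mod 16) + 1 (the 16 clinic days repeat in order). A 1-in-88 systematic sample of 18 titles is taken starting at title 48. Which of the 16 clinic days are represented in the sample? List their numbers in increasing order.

Consecutive selections differ by k = 88, so their clinic day numbers differ by 88 mod 16 = 8.
gcd(88, 16) = 8, so the sample visits 16/8 = 2 distinct residues mod 16.
Start 48 is clinic day 16; the clinic days hit are 8, 16.

8, 16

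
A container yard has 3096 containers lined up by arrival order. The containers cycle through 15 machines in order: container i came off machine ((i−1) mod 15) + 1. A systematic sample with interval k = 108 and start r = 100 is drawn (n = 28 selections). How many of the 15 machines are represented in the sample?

5

Consecutive selections differ by k = 108, so their machine numbers differ by 108 mod 15 = 3.
gcd(108, 15) = 3, so the sample visits 15/3 = 5 distinct residues mod 15.
Start 100 is machine 10; the machines hit are 1, 4, 7, 10, 13.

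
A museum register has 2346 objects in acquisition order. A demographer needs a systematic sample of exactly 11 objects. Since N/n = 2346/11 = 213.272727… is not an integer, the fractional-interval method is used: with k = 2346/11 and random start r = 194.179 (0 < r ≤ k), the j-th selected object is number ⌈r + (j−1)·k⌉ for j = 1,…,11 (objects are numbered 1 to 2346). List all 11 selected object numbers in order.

195, 408, 621, 834, 1048, 1261, 1474, 1688, 1901, 2114, 2327

j=1: r + 0k = 194.179 → ⌈·⌉ = 195
j=2: r + 1k = 407.451727… → ⌈·⌉ = 408
j=3: r + 2k = 620.724454… → ⌈·⌉ = 621
j=4: r + 3k = 833.997181… → ⌈·⌉ = 834
j=5: r + 4k = 1047.269909… → ⌈·⌉ = 1048
j=6: r + 5k = 1260.542636… → ⌈·⌉ = 1261
j=7: r + 6k = 1473.815363… → ⌈·⌉ = 1474
j=8: r + 7k = 1687.088090… → ⌈·⌉ = 1688
j=9: r + 8k = 1900.360818… → ⌈·⌉ = 1901
j=10: r + 9k = 2113.633545… → ⌈·⌉ = 2114
j=11: r + 10k = 2326.906272… → ⌈·⌉ = 2327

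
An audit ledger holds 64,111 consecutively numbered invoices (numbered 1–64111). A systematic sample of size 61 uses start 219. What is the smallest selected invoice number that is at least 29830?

30698

k = 64111/61 = 1051
Steps past start: ⌈(29830 − 219)/1051⌉ = ⌈29611/1051⌉ = 29
Selected invoice: 219 + 29×1051 = 30698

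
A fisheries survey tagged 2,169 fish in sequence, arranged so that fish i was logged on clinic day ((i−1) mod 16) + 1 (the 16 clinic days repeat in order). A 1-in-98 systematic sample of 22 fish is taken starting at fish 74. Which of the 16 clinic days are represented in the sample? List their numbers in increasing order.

2, 4, 6, 8, 10, 12, 14, 16

Consecutive selections differ by k = 98, so their clinic day numbers differ by 98 mod 16 = 2.
gcd(98, 16) = 2, so the sample visits 16/2 = 8 distinct residues mod 16.
Start 74 is clinic day 10; the clinic days hit are 2, 4, 6, 8, 10, 12, 14, 16.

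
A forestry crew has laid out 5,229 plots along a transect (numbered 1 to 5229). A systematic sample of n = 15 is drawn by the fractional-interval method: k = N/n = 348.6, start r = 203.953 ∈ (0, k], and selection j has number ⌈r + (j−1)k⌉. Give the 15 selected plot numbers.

j=1: r + 0k = 203.953 → ⌈·⌉ = 204
j=2: r + 1k = 552.553 → ⌈·⌉ = 553
j=3: r + 2k = 901.153 → ⌈·⌉ = 902
j=4: r + 3k = 1249.753 → ⌈·⌉ = 1250
j=5: r + 4k = 1598.353 → ⌈·⌉ = 1599
j=6: r + 5k = 1946.953 → ⌈·⌉ = 1947
j=7: r + 6k = 2295.553 → ⌈·⌉ = 2296
j=8: r + 7k = 2644.153 → ⌈·⌉ = 2645
j=9: r + 8k = 2992.753 → ⌈·⌉ = 2993
j=10: r + 9k = 3341.353 → ⌈·⌉ = 3342
j=11: r + 10k = 3689.953 → ⌈·⌉ = 3690
j=12: r + 11k = 4038.553 → ⌈·⌉ = 4039
j=13: r + 12k = 4387.153 → ⌈·⌉ = 4388
j=14: r + 13k = 4735.753 → ⌈·⌉ = 4736
j=15: r + 14k = 5084.353 → ⌈·⌉ = 5085

204, 553, 902, 1250, 1599, 1947, 2296, 2645, 2993, 3342, 3690, 4039, 4388, 4736, 5085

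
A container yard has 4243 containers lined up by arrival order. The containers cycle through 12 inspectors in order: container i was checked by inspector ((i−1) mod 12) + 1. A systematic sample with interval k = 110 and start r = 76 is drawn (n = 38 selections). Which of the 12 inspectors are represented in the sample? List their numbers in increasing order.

Consecutive selections differ by k = 110, so their inspector numbers differ by 110 mod 12 = 2.
gcd(110, 12) = 2, so the sample visits 12/2 = 6 distinct residues mod 12.
Start 76 is inspector 4; the inspectors hit are 2, 4, 6, 8, 10, 12.

2, 4, 6, 8, 10, 12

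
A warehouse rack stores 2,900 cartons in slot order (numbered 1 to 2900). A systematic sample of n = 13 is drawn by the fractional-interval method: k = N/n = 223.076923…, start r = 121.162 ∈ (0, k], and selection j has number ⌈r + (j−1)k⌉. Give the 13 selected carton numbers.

j=1: r + 0k = 121.162 → ⌈·⌉ = 122
j=2: r + 1k = 344.238923… → ⌈·⌉ = 345
j=3: r + 2k = 567.315846… → ⌈·⌉ = 568
j=4: r + 3k = 790.392769… → ⌈·⌉ = 791
j=5: r + 4k = 1013.469692… → ⌈·⌉ = 1014
j=6: r + 5k = 1236.546615… → ⌈·⌉ = 1237
j=7: r + 6k = 1459.623538… → ⌈·⌉ = 1460
j=8: r + 7k = 1682.700461… → ⌈·⌉ = 1683
j=9: r + 8k = 1905.777384… → ⌈·⌉ = 1906
j=10: r + 9k = 2128.854307… → ⌈·⌉ = 2129
j=11: r + 10k = 2351.931230… → ⌈·⌉ = 2352
j=12: r + 11k = 2575.008153… → ⌈·⌉ = 2576
j=13: r + 12k = 2798.085076… → ⌈·⌉ = 2799

122, 345, 568, 791, 1014, 1237, 1460, 1683, 1906, 2129, 2352, 2576, 2799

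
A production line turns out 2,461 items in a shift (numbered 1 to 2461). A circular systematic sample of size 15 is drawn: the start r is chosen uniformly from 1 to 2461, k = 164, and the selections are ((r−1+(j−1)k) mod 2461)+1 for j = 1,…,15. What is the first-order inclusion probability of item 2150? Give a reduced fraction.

For each position j, as r ranges over 1…2461 the j-th selection hits every item exactly once, so item 2150 is selected for exactly 15 of the 2461 starts.
Inclusion probability = 15/2461.

15/2461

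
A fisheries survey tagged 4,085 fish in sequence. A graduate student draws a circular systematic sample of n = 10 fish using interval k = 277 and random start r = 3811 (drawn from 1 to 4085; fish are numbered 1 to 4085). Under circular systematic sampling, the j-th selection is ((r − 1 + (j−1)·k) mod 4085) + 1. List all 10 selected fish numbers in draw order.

Selection 1: 3811
Selection 2: 3811 + 277 = 4088 → 4088 − 4085 = 3
Selection 3: 3 + 277 = 280
Selection 4: 280 + 277 = 557
Selection 5: 557 + 277 = 834
Selection 6: 834 + 277 = 1111
Selection 7: 1111 + 277 = 1388
Selection 8: 1388 + 277 = 1665
Selection 9: 1665 + 277 = 1942
Selection 10: 1942 + 277 = 2219

3811, 3, 280, 557, 834, 1111, 1388, 1665, 1942, 2219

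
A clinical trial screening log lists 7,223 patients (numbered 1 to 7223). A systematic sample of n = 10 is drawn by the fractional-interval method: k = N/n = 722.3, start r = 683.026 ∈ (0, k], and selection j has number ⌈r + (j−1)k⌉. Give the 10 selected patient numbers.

j=1: r + 0k = 683.026 → ⌈·⌉ = 684
j=2: r + 1k = 1405.326 → ⌈·⌉ = 1406
j=3: r + 2k = 2127.626 → ⌈·⌉ = 2128
j=4: r + 3k = 2849.926 → ⌈·⌉ = 2850
j=5: r + 4k = 3572.226 → ⌈·⌉ = 3573
j=6: r + 5k = 4294.526 → ⌈·⌉ = 4295
j=7: r + 6k = 5016.826 → ⌈·⌉ = 5017
j=8: r + 7k = 5739.126 → ⌈·⌉ = 5740
j=9: r + 8k = 6461.426 → ⌈·⌉ = 6462
j=10: r + 9k = 7183.726 → ⌈·⌉ = 7184

684, 1406, 2128, 2850, 3573, 4295, 5017, 5740, 6462, 7184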